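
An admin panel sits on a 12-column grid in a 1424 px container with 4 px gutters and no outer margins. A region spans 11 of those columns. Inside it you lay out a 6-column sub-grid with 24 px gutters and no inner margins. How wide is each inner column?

197.5 px

12c + 11·4 = 1424 → 12c = 1380 → c = 115 px.
11-column span = 11·115 + 10·4 = 1305 px.
6 columns + 5 gutters: 6d + 5·24 = 1305.
6d = 1305 − 120 = 1185, so d = 197.5 px.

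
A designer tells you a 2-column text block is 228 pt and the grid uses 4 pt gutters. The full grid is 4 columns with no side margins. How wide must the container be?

460 pt

228 − 1·4 = 224; ÷2 gives c = 112 pt.
Container = 4·112 + 3·4 = 448 + 12 = 460 pt.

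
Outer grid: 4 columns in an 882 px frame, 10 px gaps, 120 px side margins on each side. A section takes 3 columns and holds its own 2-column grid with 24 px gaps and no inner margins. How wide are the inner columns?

227.5 px

Subtract both margins: 882 − 2·120 = 642 px.
Subtracting 3 gaps of 10 leaves 612 for 4 columns, so c = 153 px.
3 columns plus 2 gaps: 459 + 20 = 479 px.
479 − 1·24 = 455; ÷2 gives d = 227.5 px.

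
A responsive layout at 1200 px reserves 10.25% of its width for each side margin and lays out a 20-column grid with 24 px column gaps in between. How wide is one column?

Each margin = 10.25% of 1200 = 123 px; content = 1200 − 2·123 = 954 px.
954 − 19·24 = 498; ÷20 gives c = 24.9 px.

24.9 px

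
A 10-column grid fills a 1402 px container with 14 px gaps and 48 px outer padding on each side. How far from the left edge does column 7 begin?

Subtract both margins: 1402 − 2·48 = 1306 px.
Subtracting 9 gaps of 14 leaves 1180 for 10 columns, so c = 118 px.
Before column 7: the margin + 6 columns + 6 gaps.
Offset = 48 + 6·(118 + 14) = 48 + 792 = 840 px.

840 px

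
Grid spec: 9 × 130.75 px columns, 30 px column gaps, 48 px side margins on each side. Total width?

Canvas = 2·48 + 9·130.75 + 8·30 = 96 + 1176.75 + 240 = 1512.75 px.

1512.75 px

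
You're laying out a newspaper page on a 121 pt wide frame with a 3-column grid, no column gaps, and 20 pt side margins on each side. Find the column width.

27 pt

Content width = 121 − 2·20 = 81 pt.
With no column gaps, each column is 81/3 = 27 pt.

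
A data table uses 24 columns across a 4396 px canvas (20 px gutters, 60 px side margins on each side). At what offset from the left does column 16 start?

Subtract both margins: 4396 − 2·60 = 4276 px.
4276 − 23·20 = 3816; ÷24 gives c = 159 px.
Column 16 starts at margin + 15·(column + gutter) = 60 + 15·179 = 2745 px.

2745 px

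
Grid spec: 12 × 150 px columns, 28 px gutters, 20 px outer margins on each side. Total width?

2148 px

Adding margins, columns and gutters: 40 + 1800 + 308 = 2148 px.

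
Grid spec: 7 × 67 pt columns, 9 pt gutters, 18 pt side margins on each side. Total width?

559 pt

Total width: 2·18 + 7·67 + 6·9 = 559 pt.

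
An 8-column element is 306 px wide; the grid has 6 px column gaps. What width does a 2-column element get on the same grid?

72 px

8 columns + 7 column gaps: 8c + 7·6 = 306.
8c = 306 − 42 = 264, so c = 33 px.
2-column span = 2·33 + 1·6 = 72 px.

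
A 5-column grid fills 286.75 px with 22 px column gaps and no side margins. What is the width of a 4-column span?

225 px

5 columns + 4 column gaps: 5c + 4·22 = 286.75.
5c = 286.75 − 88 = 198.75, so c = 39.75 px.
4 columns plus 3 column gaps: 159 + 66 = 225 px.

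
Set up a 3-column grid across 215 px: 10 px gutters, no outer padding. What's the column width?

65 px

3 columns + 2 gutters: 3c + 2·10 = 215.
3c = 215 − 20 = 195, so c = 65 px.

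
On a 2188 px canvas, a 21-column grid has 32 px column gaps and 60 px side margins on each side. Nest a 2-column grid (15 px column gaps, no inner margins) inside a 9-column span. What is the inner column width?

426.5 px

Outer content = 2188 − 2·60 = 2068 px.
21 columns + 20 column gaps: 21c + 20·32 = 2068.
21c = 2068 − 640 = 1428, so c = 68 px.
9 columns plus 8 column gaps: 612 + 256 = 868 px.
2 columns + 1 column gap: 2d + 1·15 = 868.
2d = 868 − 15 = 853, so d = 426.5 px.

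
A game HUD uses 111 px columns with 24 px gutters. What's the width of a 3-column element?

381 px

3-column span = 3·111 + 2·24 = 381 px.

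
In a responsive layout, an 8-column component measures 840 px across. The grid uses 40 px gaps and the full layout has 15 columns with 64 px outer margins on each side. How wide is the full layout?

840 − 7·40 = 560; ÷8 gives c = 70 px.
Layout = 2·64 + 15·70 + 14·40 = 128 + 1050 + 560 = 1738 px.

1738 px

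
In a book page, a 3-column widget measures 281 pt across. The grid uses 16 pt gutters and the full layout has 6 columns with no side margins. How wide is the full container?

578 pt

3 columns + 2 gutters: 3c + 2·16 = 281.
3c = 281 − 32 = 249, so c = 83 pt.
Container = 6·83 + 5·16 = 498 + 80 = 578 pt.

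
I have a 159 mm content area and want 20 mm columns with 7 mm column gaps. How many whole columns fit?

6 columns: 6·20 + 5·7 = 155 mm ≤ 159.
7 columns: 182 mm > 159. So 6.

6 columns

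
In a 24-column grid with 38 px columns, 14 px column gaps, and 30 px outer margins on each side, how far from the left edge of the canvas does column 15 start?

Column 15 starts at margin + 14·(column + gutter) = 30 + 14·52 = 758 px.

758 px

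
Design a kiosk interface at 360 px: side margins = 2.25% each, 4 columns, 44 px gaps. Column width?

52.95 px

Margins: 2.25% × 360 = 8.1 px each, so content = 360 − 16.2 = 343.8 px.
4 columns + 3 gaps: 4c + 3·44 = 343.8.
4c = 343.8 − 132 = 211.8, so c = 52.95 px.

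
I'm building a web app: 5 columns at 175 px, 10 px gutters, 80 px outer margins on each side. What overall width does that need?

Adding margins, columns and gutters: 160 + 875 + 40 = 1075 px.

1075 px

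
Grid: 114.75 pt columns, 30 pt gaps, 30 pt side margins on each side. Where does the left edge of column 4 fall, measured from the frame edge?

Before column 4: the margin + 3 columns + 3 gaps.
Offset = 30 + 3·(114.75 + 30) = 30 + 434.25 = 464.25 pt.

464.25 pt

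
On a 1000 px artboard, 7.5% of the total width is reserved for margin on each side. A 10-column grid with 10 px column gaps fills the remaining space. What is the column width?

76 px

Each margin = 7.5% of 1000 = 75 px; content = 1000 − 2·75 = 850 px.
10 columns + 9 column gaps: 10c + 9·10 = 850.
10c = 850 − 90 = 760, so c = 76 px.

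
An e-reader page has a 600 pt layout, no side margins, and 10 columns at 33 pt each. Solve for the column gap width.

10·33 + 9g = 600 → 9g = 270 → g = 30 pt.

30 pt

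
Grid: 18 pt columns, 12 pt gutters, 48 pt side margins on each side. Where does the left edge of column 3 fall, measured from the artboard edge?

108 pt

Before column 3: the margin + 2 columns + 2 gutters.
Offset = 48 + 2·(18 + 12) = 48 + 60 = 108 pt.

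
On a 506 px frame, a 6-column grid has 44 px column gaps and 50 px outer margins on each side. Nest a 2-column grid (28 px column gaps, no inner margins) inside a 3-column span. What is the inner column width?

76.5 px

Take off 100 px of margins, leaving 406 px.
Subtracting 5 column gaps of 44 leaves 186 for 6 columns, so c = 31 px.
3-column span = 3·31 + 2·44 = 181 px.
181 − 1·28 = 153; ÷2 gives d = 76.5 px.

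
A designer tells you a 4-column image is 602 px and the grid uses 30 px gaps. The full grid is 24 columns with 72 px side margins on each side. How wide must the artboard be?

3906 px

602 − 3·30 = 512; ÷4 gives c = 128 px.
Adding margins, columns and gutters: 144 + 3072 + 690 = 3906 px.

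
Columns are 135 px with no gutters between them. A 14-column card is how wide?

1890 px

With no gutters, 14 columns span 14·135 = 1890 px.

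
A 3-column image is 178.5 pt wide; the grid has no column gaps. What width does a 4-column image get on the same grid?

238 pt

178.5 / 3 = 59.5 pt per column.
With no column gaps, 4 columns span 4·59.5 = 238 pt.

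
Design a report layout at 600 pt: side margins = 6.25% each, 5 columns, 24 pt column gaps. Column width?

85.8 pt

Margins: 6.25% × 600 = 37.5 pt each, so content = 600 − 75 = 525 pt.
5 columns + 4 column gaps: 5c + 4·24 = 525.
5c = 525 − 96 = 429, so c = 85.8 pt.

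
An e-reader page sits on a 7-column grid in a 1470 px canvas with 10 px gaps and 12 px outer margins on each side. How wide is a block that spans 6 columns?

1238 px

Content width = 1470 − 2·12 = 1446 px.
7c + 6·10 = 1446 → 7c = 1386 → c = 198 px.
Span of 6: 6·198 + 5·10 = 1188 + 50 = 1238 px.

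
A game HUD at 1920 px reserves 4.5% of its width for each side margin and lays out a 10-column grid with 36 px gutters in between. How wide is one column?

142.32 px

Margins: 4.5% × 1920 = 86.4 px each, so content = 1920 − 172.8 = 1747.2 px.
10 columns + 9 gutters: 10c + 9·36 = 1747.2.
10c = 1747.2 − 324 = 1423.2, so c = 142.32 px.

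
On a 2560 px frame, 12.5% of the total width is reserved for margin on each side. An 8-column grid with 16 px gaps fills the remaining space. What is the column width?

2560 × (1 − 2·12.5%) = 2560 × 75% = 1920 px for the columns.
1920 − 7·16 = 1808; ÷8 gives c = 226 px.

226 px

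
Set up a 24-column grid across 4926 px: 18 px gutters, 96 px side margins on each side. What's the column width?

180 px

Inside the margins: 4926 − 192 = 4734 px.
Subtracting 23 gutters of 18 leaves 4320 for 24 columns, so c = 180 px.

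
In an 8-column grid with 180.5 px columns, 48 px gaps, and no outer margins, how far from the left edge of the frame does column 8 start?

1599.5 px

No margin, so column 8 starts at 7·(column + gutter) = 7·228.5 = 1599.5 px.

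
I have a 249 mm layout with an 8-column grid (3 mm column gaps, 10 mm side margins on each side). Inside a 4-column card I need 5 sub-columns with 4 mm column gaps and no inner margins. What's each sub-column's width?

19.4 mm

Inside the margins: 249 − 20 = 229 mm.
8c + 7·3 = 229 → 8c = 208 → c = 26 mm.
4 columns plus 3 column gaps: 104 + 9 = 113 mm.
113 − 4·4 = 97; ÷5 gives d = 19.4 mm.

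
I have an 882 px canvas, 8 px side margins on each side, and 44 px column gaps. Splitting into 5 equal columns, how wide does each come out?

138 px

Inside the margins: 882 − 16 = 866 px.
866 − 4·44 = 690; ÷5 gives c = 138 px.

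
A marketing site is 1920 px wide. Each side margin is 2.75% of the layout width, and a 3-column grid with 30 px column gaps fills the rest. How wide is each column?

Margins: 2.75% × 1920 = 52.8 px each, so content = 1920 − 105.6 = 1814.4 px.
1814.4 − 2·30 = 1754.4; ÷3 gives c = 584.8 px.

584.8 px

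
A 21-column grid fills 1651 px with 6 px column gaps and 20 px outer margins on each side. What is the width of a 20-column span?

Take off 40 px of margins, leaving 1611 px.
Subtracting 20 column gaps of 6 leaves 1491 for 21 columns, so c = 71 px.
Span of 20: 20·71 + 19·6 = 1420 + 114 = 1534 px.

1534 px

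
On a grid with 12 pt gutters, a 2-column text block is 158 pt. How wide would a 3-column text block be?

243 pt

158 − 1·12 = 146; ÷2 gives c = 73 pt.
3-column span = 3·73 + 2·12 = 243 pt.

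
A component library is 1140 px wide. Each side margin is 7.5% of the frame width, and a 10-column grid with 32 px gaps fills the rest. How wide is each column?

68.1 px

1140 × (1 − 2·7.5%) = 1140 × 85% = 969 px for the columns.
Subtracting 9 gaps of 32 leaves 681 for 10 columns, so c = 68.1 px.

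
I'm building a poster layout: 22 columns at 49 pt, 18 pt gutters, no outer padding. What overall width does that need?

Summing: 1078 + 378 = 1456 pt.

1456 pt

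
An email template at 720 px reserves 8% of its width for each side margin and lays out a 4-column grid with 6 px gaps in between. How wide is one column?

Margins: 8% × 720 = 57.6 px each, so content = 720 − 115.2 = 604.8 px.
604.8 − 3·6 = 586.8; ÷4 gives c = 146.7 px.

146.7 px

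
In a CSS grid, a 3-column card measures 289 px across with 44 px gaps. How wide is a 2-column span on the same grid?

178 px

Subtracting 2 gaps of 44 leaves 201 for 3 columns, so c = 67 px.
2-column span = 2·67 + 1·44 = 178 px.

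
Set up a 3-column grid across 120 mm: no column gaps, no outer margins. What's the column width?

3c = 120 → c = 40 mm.

40 mm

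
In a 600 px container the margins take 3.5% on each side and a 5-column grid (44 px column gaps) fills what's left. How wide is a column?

600 × (1 − 2·3.5%) = 600 × 93% = 558 px for the columns.
Subtracting 4 column gaps of 44 leaves 382 for 5 columns, so c = 76.4 px.

76.4 px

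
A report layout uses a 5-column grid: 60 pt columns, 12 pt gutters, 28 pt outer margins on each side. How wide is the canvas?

Total width: 2·28 + 5·60 + 4·12 = 404 pt.

404 pt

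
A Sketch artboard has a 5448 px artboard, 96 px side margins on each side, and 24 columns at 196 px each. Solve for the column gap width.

24 px

Inside the margins: 5448 − 192 = 5256 px.
24 columns take 24·196 = 4704 px; remaining 552 splits into 23 column gaps.
g = 552 / 23 = 24 px.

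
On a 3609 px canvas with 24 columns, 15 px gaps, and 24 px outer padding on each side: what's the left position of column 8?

Take off 48 px of margins, leaving 3561 px.
24 columns + 23 gaps: 24c + 23·15 = 3561.
24c = 3561 − 345 = 3216, so c = 134 px.
Each column+gutter stride is 149 px; 7 of them past the 24 px margin is 24 + 1043 = 1067 px.

1067 px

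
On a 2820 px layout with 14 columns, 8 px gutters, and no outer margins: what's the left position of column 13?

14 columns + 13 gutters: 14c + 13·8 = 2820.
14c = 2820 − 104 = 2716, so c = 194 px.
Each column+gutter stride is 202 px; with no margin, 12 of them is 2424 px.

2424 px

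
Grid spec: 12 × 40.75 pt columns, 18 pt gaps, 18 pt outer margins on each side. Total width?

723 pt

Adding margins, columns and gutters: 36 + 489 + 198 = 723 pt.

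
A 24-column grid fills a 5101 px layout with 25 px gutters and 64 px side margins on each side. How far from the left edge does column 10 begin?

Subtract both margins: 5101 − 2·64 = 4973 px.
4973 − 23·25 = 4398; ÷24 gives c = 183.25 px.
Column 10 starts at margin + 9·(column + gutter) = 64 + 9·208.25 = 1938.25 px.

1938.25 px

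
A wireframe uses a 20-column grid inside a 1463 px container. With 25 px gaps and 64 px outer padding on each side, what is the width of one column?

43 px

Subtract both margins: 1463 − 2·64 = 1335 px.
20c + 19·25 = 1335 → 20c = 860 → c = 43 px.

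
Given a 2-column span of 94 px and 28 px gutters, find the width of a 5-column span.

94 − 1·28 = 66; ÷2 gives c = 33 px.
Span of 5: 5·33 + 4·28 = 165 + 112 = 277 px.

277 px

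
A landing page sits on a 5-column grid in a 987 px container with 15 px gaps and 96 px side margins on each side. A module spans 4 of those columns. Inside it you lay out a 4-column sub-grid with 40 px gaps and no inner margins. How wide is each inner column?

Outer content = 987 − 2·96 = 795 px.
795 − 4·15 = 735; ÷5 gives c = 147 px.
Span of 4: 4·147 + 3·15 = 588 + 45 = 633 px.
633 − 3·40 = 513; ÷4 gives d = 128.25 px.

128.25 px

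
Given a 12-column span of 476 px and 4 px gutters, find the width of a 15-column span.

596 px

12 columns + 11 gutters: 12c + 11·4 = 476.
12c = 476 − 44 = 432, so c = 36 px.
Span of 15: 15·36 + 14·4 = 540 + 56 = 596 px.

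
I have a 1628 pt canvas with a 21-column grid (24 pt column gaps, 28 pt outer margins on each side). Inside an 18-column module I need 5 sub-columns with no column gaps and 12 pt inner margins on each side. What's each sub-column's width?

264 pt

Outer content = 1628 − 2·28 = 1572 pt.
21 columns + 20 column gaps: 21c + 20·24 = 1572.
21c = 1572 − 480 = 1092, so c = 52 pt.
Span of 18: 18·52 + 17·24 = 936 + 408 = 1344 pt.
Inner content = 1344 − 2·12 = 1320 pt.
With no column gaps, each column is 1320/5 = 264 pt.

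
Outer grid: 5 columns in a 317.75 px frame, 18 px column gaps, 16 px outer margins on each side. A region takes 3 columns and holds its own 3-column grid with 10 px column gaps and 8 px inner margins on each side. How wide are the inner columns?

42.75 px

Subtract both margins: 317.75 − 2·16 = 285.75 px.
Subtracting 4 column gaps of 18 leaves 213.75 for 5 columns, so c = 42.75 px.
Span of 3: 3·42.75 + 2·18 = 128.25 + 36 = 164.25 px.
Inner content = 164.25 − 2·8 = 148.25 px.
Subtracting 2 column gaps of 10 leaves 128.25 for 3 columns, so d = 42.75 px.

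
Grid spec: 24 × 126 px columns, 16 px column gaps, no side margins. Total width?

3392 px

Total width: 24·126 + 23·16 = 3392 px.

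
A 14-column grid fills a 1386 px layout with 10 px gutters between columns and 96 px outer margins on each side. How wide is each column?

Inside the margins: 1386 − 192 = 1194 px.
14c + 13·10 = 1194 → 14c = 1064 → c = 76 px.

76 px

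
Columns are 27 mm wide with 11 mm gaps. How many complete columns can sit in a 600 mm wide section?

16 columns: 16·27 + 15·11 = 597 mm ≤ 600.
17 columns: 635 mm > 600. So 16.

16 columns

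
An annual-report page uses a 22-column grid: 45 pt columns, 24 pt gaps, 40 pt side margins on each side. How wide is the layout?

Adding margins, columns and gutters: 80 + 990 + 504 = 1574 pt.

1574 pt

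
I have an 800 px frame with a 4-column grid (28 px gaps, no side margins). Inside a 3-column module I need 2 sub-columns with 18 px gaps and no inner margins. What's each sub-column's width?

287.5 px

4 columns + 3 gaps: 4c + 3·28 = 800.
4c = 800 − 84 = 716, so c = 179 px.
3-column span = 3·179 + 2·28 = 593 px.
2 columns + 1 gap: 2d + 1·18 = 593.
2d = 593 − 18 = 575, so d = 287.5 px.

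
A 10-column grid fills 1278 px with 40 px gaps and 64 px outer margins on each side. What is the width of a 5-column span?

555 px

Content width = 1278 − 2·64 = 1150 px.
10 columns + 9 gaps: 10c + 9·40 = 1150.
10c = 1150 − 360 = 790, so c = 79 px.
Span of 5: 5·79 + 4·40 = 395 + 160 = 555 px.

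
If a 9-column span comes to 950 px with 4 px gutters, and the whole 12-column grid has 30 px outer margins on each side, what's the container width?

950 − 8·4 = 918; ÷9 gives c = 102 px.
Container = 2·30 + 12·102 + 11·4 = 60 + 1224 + 44 = 1328 px.

1328 px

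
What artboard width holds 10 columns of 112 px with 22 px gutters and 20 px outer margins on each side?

Artboard = 2·20 + 10·112 + 9·22 = 40 + 1120 + 198 = 1358 px.

1358 px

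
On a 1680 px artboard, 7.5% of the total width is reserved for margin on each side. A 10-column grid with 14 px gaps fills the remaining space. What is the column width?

130.2 px

Margins: 7.5% × 1680 = 126 px each, so content = 1680 − 252 = 1428 px.
1428 − 9·14 = 1302; ÷10 gives c = 130.2 px.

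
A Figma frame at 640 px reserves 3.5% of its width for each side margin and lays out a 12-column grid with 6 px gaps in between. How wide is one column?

Each margin = 3.5% of 640 = 22.4 px; content = 640 − 2·22.4 = 595.2 px.
12 columns + 11 gaps: 12c + 11·6 = 595.2.
12c = 595.2 − 66 = 529.2, so c = 44.1 px.

44.1 px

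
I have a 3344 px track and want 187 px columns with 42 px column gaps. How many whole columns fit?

14 columns

Each extra column adds 187 + 42 = 229 px.
(3344 + 42) / 229 = 14.79, so 14 columns fit.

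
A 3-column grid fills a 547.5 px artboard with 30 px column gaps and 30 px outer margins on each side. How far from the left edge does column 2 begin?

Content = 547.5 − 2·30 = 487.5 px.
487.5 − 2·30 = 427.5; ÷3 gives c = 142.5 px.
Before column 2: the margin + 1 column + 1 column gap.
Offset = 30 + 1·(142.5 + 30) = 30 + 172.5 = 202.5 px.

202.5 px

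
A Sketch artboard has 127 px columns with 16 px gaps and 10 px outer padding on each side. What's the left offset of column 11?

Column 11 starts at margin + 10·(column + gutter) = 10 + 10·143 = 1440 px.

1440 px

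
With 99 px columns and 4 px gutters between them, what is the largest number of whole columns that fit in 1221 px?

11 columns: 11·99 + 10·4 = 1129 px ≤ 1221.
12 columns: 1232 px > 1221. So 11.

11 columns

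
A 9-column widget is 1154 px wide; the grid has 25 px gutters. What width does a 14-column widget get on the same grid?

9 columns + 8 gutters: 9c + 8·25 = 1154.
9c = 1154 − 200 = 954, so c = 106 px.
Span of 14: 14·106 + 13·25 = 1484 + 325 = 1809 px.

1809 px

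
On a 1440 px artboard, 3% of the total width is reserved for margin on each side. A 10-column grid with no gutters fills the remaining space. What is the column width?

Each margin = 3% of 1440 = 43.2 px; content = 1440 − 2·43.2 = 1353.6 px.
10c = 1353.6 → c = 135.36 px.

135.36 px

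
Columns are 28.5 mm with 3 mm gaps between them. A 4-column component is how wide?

4-column span = 4·28.5 + 3·3 = 123 mm.

123 mm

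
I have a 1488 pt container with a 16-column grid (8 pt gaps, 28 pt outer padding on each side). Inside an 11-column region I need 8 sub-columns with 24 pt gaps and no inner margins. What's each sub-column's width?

101.75 pt

Outer content = 1488 − 2·28 = 1432 pt.
Subtracting 15 gaps of 8 leaves 1312 for 16 columns, so c = 82 pt.
11 columns plus 10 gaps: 902 + 80 = 982 pt.
Subtracting 7 gaps of 24 leaves 814 for 8 columns, so d = 101.75 pt.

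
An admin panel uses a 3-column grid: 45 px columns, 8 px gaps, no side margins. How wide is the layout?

Layout = 3·45 + 2·8 = 135 + 16 = 151 px.

151 px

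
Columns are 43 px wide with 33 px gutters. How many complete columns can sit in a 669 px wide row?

Each extra column adds 43 + 33 = 76 px.
(669 + 33) / 76 = 9.24, so 9 columns fit.

9 columns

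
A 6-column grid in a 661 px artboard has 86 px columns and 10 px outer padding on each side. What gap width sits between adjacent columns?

25 px

Inside the margins: 661 − 20 = 641 px.
Columns use 516 px, leaving 125 px across 5 gaps = 25 px each.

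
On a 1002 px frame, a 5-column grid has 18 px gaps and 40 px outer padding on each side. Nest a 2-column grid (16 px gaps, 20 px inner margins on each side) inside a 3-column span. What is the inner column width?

Take off 80 px of margins, leaving 922 px.
Subtracting 4 gaps of 18 leaves 850 for 5 columns, so c = 170 px.
3 columns plus 2 gaps: 510 + 36 = 546 px.
Inner content = 546 − 2·20 = 506 px.
Subtracting 1 gap of 16 leaves 490 for 2 columns, so d = 245 px.

245 px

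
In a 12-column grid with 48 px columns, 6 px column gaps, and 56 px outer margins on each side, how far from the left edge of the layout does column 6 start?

326 px

Each column+gutter stride is 54 px; 5 of them past the 56 px margin is 56 + 270 = 326 px.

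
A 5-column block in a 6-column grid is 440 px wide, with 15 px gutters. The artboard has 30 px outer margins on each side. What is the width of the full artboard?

5c + 4·15 = 440 → 5c = 380 → c = 76 px.
Total width: 2·30 + 6·76 + 5·15 = 591 px.

591 px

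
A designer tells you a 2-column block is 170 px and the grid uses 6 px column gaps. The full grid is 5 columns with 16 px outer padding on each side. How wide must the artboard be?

170 − 1·6 = 164; ÷2 gives c = 82 px.
Total width: 2·16 + 5·82 + 4·6 = 466 px.

466 px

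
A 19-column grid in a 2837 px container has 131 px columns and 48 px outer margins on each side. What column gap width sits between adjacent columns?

Inside the margins: 2837 − 96 = 2741 px.
Columns use 2489 px, leaving 252 px across 18 column gaps = 14 px each.

14 px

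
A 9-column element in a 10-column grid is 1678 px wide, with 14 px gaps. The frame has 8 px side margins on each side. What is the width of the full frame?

9c + 8·14 = 1678 → 9c = 1566 → c = 174 px.
Adding margins, columns and gutters: 16 + 1740 + 126 = 1882 px.

1882 px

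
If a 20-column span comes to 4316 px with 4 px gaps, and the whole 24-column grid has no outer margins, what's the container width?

5180 px

20 columns + 19 gaps: 20c + 19·4 = 4316.
20c = 4316 − 76 = 4240, so c = 212 px.
Total width: 24·212 + 23·4 = 5180 px.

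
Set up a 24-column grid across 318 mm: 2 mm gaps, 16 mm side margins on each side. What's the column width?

10 mm

Content width = 318 − 2·16 = 286 mm.
Subtracting 23 gaps of 2 leaves 240 for 24 columns, so c = 10 mm.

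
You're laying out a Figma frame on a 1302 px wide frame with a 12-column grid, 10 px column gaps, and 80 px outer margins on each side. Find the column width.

Subtract both margins: 1302 − 2·80 = 1142 px.
12c + 11·10 = 1142 → 12c = 1032 → c = 86 px.

86 px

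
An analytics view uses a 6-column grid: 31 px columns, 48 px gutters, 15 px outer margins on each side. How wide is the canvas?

Canvas = 2·15 + 6·31 + 5·48 = 30 + 186 + 240 = 456 px.

456 px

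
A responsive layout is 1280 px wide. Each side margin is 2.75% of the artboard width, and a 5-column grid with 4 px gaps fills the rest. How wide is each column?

238.72 px

Each margin = 2.75% of 1280 = 35.2 px; content = 1280 − 2·35.2 = 1209.6 px.
5c + 4·4 = 1209.6 → 5c = 1193.6 → c = 238.72 px.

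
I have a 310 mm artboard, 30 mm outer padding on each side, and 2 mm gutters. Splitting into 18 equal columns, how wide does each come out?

12 mm

Content width = 310 − 2·30 = 250 mm.
18 columns + 17 gutters: 18c + 17·2 = 250.
18c = 250 − 34 = 216, so c = 12 mm.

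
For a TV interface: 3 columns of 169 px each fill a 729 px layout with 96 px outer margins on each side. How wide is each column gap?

15 px

Inside the margins: 729 − 192 = 537 px.
Columns use 507 px, leaving 30 px across 2 column gaps = 15 px each.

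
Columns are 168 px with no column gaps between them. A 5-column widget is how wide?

840 px

5-column span = 5·168 = 840 px.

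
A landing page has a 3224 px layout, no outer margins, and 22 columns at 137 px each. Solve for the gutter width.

22 columns take 22·137 = 3014 px; remaining 210 splits into 21 gutters.
g = 210 / 21 = 10 px.

10 px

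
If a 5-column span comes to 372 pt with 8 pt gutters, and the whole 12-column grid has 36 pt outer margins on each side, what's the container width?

5 columns + 4 gutters: 5c + 4·8 = 372.
5c = 372 − 32 = 340, so c = 68 pt.
Total width: 2·36 + 12·68 + 11·8 = 976 pt.

976 pt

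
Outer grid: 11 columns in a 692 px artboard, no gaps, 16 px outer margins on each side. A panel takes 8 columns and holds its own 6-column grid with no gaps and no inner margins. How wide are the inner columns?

80 px

Take off 32 px of margins, leaving 660 px.
With no gaps, each column is 660/11 = 60 px.
With no gaps, 8 columns span 8·60 = 480 px.
6d = 480 → d = 80 px.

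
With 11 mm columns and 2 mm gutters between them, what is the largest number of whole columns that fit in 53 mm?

4 columns

Each extra column adds 11 + 2 = 13 mm.
(53 + 2) / 13 = 4.23, so 4 columns fit.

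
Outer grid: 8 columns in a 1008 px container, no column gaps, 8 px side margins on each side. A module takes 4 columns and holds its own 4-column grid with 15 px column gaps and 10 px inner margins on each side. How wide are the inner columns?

Outer content = 1008 − 2·8 = 992 px.
8c = 992 → c = 124 px.
4-column span = 4·124 = 496 px.
Inner content = 496 − 2·10 = 476 px.
476 − 3·15 = 431; ÷4 gives d = 107.75 px.

107.75 px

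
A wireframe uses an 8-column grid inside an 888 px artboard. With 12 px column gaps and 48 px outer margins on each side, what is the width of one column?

Take off 96 px of margins, leaving 792 px.
792 − 7·12 = 708; ÷8 gives c = 88.5 px.

88.5 px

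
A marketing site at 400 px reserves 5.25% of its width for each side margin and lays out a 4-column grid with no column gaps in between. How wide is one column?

400 × (1 − 2·5.25%) = 400 × 89.5% = 358 px for the columns.
With no column gaps, each column is 358/4 = 89.5 px.

89.5 px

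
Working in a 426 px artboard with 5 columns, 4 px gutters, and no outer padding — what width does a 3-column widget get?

254 px

426 − 4·4 = 410; ÷5 gives c = 82 px.
Span of 3: 3·82 + 2·4 = 246 + 8 = 254 px.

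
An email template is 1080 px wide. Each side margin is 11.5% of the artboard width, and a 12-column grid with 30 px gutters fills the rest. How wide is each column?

Each margin = 11.5% of 1080 = 124.2 px; content = 1080 − 2·124.2 = 831.6 px.
12 columns + 11 gutters: 12c + 11·30 = 831.6.
12c = 831.6 − 330 = 501.6, so c = 41.8 px.

41.8 px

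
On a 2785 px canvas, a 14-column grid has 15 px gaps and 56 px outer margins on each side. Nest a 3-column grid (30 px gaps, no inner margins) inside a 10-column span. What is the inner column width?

615 px

Inside the margins: 2785 − 112 = 2673 px.
Subtracting 13 gaps of 15 leaves 2478 for 14 columns, so c = 177 px.
10-column span = 10·177 + 9·15 = 1905 px.
3d + 2·30 = 1905 → 3d = 1845 → d = 615 px.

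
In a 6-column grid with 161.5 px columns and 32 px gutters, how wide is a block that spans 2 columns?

355 px

2-column span = 2·161.5 + 1·32 = 355 px.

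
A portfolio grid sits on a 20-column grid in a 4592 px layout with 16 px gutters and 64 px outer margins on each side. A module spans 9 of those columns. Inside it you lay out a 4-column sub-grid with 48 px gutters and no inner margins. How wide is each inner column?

464 px

Inside the margins: 4592 − 128 = 4464 px.
Subtracting 19 gutters of 16 leaves 4160 for 20 columns, so c = 208 px.
9-column span = 9·208 + 8·16 = 2000 px.
2000 − 3·48 = 1856; ÷4 gives d = 464 px.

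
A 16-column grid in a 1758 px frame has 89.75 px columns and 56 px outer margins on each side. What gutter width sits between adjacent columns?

14 px

Inside the margins: 1758 − 112 = 1646 px.
Columns use 1436 px, leaving 210 px across 15 gutters = 14 px each.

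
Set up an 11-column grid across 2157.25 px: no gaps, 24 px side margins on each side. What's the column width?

Take off 48 px of margins, leaving 2109.25 px.
11c = 2109.25 → c = 191.75 px.

191.75 px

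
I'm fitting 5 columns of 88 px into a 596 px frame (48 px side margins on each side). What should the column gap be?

Inside the margins: 596 − 96 = 500 px.
5·88 + 4g = 500 → 4g = 60 → g = 15 px.

15 px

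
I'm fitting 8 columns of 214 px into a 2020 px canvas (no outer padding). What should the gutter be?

44 px

8 columns take 8·214 = 1712 px; remaining 308 splits into 7 gutters.
g = 308 / 7 = 44 px.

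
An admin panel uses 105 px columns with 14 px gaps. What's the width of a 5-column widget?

Span of 5: 5·105 + 4·14 = 525 + 56 = 581 px.

581 px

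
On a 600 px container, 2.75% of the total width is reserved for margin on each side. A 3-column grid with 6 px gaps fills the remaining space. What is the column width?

185 px

Each margin = 2.75% of 600 = 16.5 px; content = 600 − 2·16.5 = 567 px.
Subtracting 2 gaps of 6 leaves 555 for 3 columns, so c = 185 px.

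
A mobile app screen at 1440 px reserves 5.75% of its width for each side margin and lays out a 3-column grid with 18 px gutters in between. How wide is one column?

1440 × (1 − 2·5.75%) = 1440 × 88.5% = 1274.4 px for the columns.
Subtracting 2 gutters of 18 leaves 1238.4 for 3 columns, so c = 412.8 px.

412.8 px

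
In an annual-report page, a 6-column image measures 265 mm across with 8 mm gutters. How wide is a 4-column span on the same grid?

Subtracting 5 gutters of 8 leaves 225 for 6 columns, so c = 37.5 mm.
Span of 4: 4·37.5 + 3·8 = 150 + 24 = 174 mm.

174 mm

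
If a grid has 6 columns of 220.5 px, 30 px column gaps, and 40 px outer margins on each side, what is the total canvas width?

1553 px

Total width: 2·40 + 6·220.5 + 5·30 = 1553 px.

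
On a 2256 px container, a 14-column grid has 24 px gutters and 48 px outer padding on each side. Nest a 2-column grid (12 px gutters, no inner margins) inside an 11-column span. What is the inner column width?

Outer content = 2256 − 2·48 = 2160 px.
14c + 13·24 = 2160 → 14c = 1848 → c = 132 px.
11 columns plus 10 gutters: 1452 + 240 = 1692 px.
Subtracting 1 gutter of 12 leaves 1680 for 2 columns, so d = 840 px.

840 px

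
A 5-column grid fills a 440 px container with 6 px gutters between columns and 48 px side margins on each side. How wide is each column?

Take off 96 px of margins, leaving 344 px.
344 − 4·6 = 320; ÷5 gives c = 64 px.

64 px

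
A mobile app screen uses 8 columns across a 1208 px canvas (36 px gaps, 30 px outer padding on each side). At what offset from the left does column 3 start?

326 px

Take off 60 px of margins, leaving 1148 px.
8 columns + 7 gaps: 8c + 7·36 = 1148.
8c = 1148 − 252 = 896, so c = 112 px.
Column 3 starts at margin + 2·(column + gutter) = 30 + 2·148 = 326 px.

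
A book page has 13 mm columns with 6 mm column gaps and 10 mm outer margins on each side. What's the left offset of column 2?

29 mm

Each column+gutter stride is 19 mm; 1 of them past the 10 mm margin is 10 + 19 = 29 mm.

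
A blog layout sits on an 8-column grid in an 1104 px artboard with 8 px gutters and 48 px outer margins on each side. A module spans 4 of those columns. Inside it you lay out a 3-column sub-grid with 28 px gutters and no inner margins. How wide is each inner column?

Subtract both margins: 1104 − 2·48 = 1008 px.
8c + 7·8 = 1008 → 8c = 952 → c = 119 px.
4 columns plus 3 gutters: 476 + 24 = 500 px.
3d + 2·28 = 500 → 3d = 444 → d = 148 px.

148 px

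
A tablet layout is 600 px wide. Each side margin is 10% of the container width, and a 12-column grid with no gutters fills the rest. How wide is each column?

40 px

Margins: 10% × 600 = 60 px each, so content = 600 − 120 = 480 px.
12c = 480 → c = 40 px.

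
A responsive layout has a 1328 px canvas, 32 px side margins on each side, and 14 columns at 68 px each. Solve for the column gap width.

Content width = 1328 − 2·32 = 1264 px.
14 columns take 14·68 = 952 px; remaining 312 splits into 13 column gaps.
g = 312 / 13 = 24 px.

24 px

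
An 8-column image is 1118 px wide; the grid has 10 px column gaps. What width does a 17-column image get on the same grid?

2387 px

1118 − 7·10 = 1048; ÷8 gives c = 131 px.
Span of 17: 17·131 + 16·10 = 2227 + 160 = 2387 px.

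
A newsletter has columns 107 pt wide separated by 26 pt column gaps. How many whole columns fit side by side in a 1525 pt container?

11 columns

Each extra column adds 107 + 26 = 133 pt.
(1525 + 26) / 133 = 11.66, so 11 columns fit.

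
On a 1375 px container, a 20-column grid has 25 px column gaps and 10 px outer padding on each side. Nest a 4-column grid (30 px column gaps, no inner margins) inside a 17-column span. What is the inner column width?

264.5 px

Take off 20 px of margins, leaving 1355 px.
Subtracting 19 column gaps of 25 leaves 880 for 20 columns, so c = 44 px.
Span of 17: 17·44 + 16·25 = 748 + 400 = 1148 px.
1148 − 3·30 = 1058; ÷4 gives d = 264.5 px.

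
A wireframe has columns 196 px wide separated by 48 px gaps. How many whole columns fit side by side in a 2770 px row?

11 columns

Each extra column adds 196 + 48 = 244 px.
(2770 + 48) / 244 = 11.55, so 11 columns fit.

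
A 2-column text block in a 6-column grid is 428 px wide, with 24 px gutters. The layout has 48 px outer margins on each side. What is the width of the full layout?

428 − 1·24 = 404; ÷2 gives c = 202 px.
Adding margins, columns and gutters: 96 + 1212 + 120 = 1428 px.

1428 px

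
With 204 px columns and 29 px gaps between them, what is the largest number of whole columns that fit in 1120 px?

4 columns

4 columns: 4·204 + 3·29 = 903 px ≤ 1120.
5 columns: 1136 px > 1120. So 4.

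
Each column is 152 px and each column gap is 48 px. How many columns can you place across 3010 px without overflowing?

15 columns

15 columns: 15·152 + 14·48 = 2952 px ≤ 3010.
16 columns: 3152 px > 3010. So 15.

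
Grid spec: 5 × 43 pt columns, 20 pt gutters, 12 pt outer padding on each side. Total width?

319 pt

Adding margins, columns and gutters: 24 + 215 + 80 = 319 pt.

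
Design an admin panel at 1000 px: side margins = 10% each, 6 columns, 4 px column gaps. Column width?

130 px

Margins: 10% × 1000 = 100 px each, so content = 1000 − 200 = 800 px.
800 − 5·4 = 780; ÷6 gives c = 130 px.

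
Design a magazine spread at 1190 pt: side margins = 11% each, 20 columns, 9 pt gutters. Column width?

1190 × (1 − 2·11%) = 1190 × 78% = 928.2 pt for the columns.
928.2 − 19·9 = 757.2; ÷20 gives c = 37.86 pt.

37.86 pt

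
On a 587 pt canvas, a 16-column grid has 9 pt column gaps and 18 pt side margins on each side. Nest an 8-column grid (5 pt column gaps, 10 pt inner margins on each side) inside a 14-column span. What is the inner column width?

53.25 pt

Subtract both margins: 587 − 2·18 = 551 pt.
551 − 15·9 = 416; ÷16 gives c = 26 pt.
14 columns plus 13 column gaps: 364 + 117 = 481 pt.
Inner content = 481 − 2·10 = 461 pt.
461 − 7·5 = 426; ÷8 gives d = 53.25 pt.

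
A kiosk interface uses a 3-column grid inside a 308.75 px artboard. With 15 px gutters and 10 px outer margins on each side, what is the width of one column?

Inside the margins: 308.75 − 20 = 288.75 px.
Subtracting 2 gutters of 15 leaves 258.75 for 3 columns, so c = 86.25 px.

86.25 px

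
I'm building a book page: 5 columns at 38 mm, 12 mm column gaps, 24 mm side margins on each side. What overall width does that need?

Artboard = 2·24 + 5·38 + 4·12 = 48 + 190 + 48 = 286 mm.

286 mm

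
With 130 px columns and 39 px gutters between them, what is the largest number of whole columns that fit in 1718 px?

10 columns

k columns need k·130 + (k−1)·39 = k·169 − 39.
k·169 − 39 ≤ 1718 → k ≤ 1757 / 169 ≈ 10.40, so k = 10.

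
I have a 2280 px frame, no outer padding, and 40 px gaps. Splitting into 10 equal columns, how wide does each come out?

2280 − 9·40 = 1920; ÷10 gives c = 192 px.

192 px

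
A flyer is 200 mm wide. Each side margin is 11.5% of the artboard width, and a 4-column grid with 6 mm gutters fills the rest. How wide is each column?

34 mm

200 × (1 − 2·11.5%) = 200 × 77% = 154 mm for the columns.
Subtracting 3 gutters of 6 leaves 136 for 4 columns, so c = 34 mm.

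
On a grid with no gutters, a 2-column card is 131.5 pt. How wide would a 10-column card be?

657.5 pt

131.5 / 2 = 65.75 pt per column.
10-column span = 10·65.75 = 657.5 pt.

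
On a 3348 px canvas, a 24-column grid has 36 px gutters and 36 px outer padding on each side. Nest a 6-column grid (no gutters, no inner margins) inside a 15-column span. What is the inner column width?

Outer content = 3348 − 2·36 = 3276 px.
3276 − 23·36 = 2448; ÷24 gives c = 102 px.
15 columns plus 14 gutters: 1530 + 504 = 2034 px.
6d = 2034 → d = 339 px.

339 px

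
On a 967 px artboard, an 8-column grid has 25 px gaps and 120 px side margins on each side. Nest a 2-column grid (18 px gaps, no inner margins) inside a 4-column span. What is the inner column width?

166.5 px

Outer content = 967 − 2·120 = 727 px.
8c + 7·25 = 727 → 8c = 552 → c = 69 px.
4-column span = 4·69 + 3·25 = 351 px.
2d + 1·18 = 351 → 2d = 333 → d = 166.5 px.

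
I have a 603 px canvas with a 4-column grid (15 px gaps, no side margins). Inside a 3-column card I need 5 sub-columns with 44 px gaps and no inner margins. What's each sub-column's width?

Subtracting 3 gaps of 15 leaves 558 for 4 columns, so c = 139.5 px.
Span of 3: 3·139.5 + 2·15 = 418.5 + 30 = 448.5 px.
5d + 4·44 = 448.5 → 5d = 272.5 → d = 54.5 px.

54.5 px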